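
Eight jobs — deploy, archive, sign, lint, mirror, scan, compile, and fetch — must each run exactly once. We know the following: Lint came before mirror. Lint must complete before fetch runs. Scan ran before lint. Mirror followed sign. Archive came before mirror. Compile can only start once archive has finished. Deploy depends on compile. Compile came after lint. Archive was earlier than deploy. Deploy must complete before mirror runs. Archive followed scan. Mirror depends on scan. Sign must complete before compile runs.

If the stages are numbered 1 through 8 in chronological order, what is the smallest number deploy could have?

Archive, compile, lint, scan, and sign must all come before deploy — 5 forced predecessors.
Nothing else is forced ahead of deploy, so its earliest slot is position 5 + 1 = 6.

6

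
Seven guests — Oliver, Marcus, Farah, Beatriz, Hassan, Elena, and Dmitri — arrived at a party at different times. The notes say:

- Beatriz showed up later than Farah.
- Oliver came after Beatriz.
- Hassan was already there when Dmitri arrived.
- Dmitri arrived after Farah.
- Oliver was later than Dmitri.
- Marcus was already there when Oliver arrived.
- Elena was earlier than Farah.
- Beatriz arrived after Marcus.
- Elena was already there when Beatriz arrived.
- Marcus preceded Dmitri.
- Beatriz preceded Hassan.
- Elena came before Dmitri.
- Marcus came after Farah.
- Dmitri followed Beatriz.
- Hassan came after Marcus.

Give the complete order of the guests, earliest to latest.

Elena, Farah, Marcus, Beatriz, Hassan, Dmitri, Oliver

The constraints fix every adjacent pair, so only one ordering works:
Elena → Farah → Marcus → Beatriz → Hassan → Dmitri → Oliver.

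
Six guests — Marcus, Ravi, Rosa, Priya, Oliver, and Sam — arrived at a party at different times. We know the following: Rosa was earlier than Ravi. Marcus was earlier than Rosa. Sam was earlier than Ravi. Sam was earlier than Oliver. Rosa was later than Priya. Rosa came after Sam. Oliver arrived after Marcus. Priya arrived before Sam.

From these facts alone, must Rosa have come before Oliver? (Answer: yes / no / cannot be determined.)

cannot be determined

No chain of stated constraints runs from Rosa to Oliver, and none runs from Oliver to Rosa either.
So the relative order of Rosa and Oliver is not fixed by the given facts.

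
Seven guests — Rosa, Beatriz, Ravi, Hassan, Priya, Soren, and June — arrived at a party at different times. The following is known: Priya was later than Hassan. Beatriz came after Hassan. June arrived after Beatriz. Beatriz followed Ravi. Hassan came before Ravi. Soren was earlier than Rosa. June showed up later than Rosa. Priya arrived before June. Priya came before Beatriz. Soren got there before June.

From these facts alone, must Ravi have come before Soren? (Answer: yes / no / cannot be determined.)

cannot be determined

No chain of stated constraints runs from Ravi to Soren, and none runs from Soren to Ravi either.
So the relative order of Ravi and Soren is not fixed by the given facts.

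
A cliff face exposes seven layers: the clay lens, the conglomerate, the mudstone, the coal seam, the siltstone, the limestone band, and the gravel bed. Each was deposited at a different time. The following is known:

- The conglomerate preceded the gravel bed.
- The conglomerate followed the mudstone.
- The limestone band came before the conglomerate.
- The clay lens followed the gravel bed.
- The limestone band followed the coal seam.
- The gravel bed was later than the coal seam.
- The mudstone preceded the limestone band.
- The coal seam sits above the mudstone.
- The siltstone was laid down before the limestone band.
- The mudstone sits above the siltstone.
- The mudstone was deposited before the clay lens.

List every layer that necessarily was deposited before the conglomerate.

the coal seam, the limestone band, the mudstone, the siltstone

Directly stated before the conglomerate: the limestone band and the mudstone.
The coal seam reaches the conglomerate via the coal seam → the limestone band → the conglomerate.
The siltstone reaches the conglomerate via the siltstone → the limestone band → the conglomerate.
No chain forces the clay lens (or any of the others) ahead of the conglomerate.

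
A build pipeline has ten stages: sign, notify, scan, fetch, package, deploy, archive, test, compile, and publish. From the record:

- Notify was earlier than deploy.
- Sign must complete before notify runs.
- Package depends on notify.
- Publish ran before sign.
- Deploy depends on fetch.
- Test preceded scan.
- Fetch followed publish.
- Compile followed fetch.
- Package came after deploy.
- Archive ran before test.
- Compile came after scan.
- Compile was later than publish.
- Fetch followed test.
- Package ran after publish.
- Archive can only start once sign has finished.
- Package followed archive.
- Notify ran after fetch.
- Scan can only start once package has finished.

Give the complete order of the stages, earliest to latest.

publish, sign, archive, test, fetch, notify, deploy, package, scan, compile

The constraints fix every adjacent pair, so only one ordering works:
publish → sign → archive → test → fetch → notify → deploy → package → scan → compile.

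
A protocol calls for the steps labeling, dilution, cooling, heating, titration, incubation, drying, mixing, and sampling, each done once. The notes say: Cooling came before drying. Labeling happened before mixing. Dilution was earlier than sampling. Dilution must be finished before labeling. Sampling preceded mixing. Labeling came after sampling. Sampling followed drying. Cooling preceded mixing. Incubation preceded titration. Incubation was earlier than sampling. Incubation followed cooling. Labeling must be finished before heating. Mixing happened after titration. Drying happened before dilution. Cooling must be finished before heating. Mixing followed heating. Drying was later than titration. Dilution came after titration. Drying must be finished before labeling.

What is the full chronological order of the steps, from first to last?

The constraints fix every adjacent pair, so only one ordering works:
cooling → incubation → titration → drying → dilution → sampling → labeling → heating → mixing.

cooling, incubation, titration, drying, dilution, sampling, labeling, heating, mixing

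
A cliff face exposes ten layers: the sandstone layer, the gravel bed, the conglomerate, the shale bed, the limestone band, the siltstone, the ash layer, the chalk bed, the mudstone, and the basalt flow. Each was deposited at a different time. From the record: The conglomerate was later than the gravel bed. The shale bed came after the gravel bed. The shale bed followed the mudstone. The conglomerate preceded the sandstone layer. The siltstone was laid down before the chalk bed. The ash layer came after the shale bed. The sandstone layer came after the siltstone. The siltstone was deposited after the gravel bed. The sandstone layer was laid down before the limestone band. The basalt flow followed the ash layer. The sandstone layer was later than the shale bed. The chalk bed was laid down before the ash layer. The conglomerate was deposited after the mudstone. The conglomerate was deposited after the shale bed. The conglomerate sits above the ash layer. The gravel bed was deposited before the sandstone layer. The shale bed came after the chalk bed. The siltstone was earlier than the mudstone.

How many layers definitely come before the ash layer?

5

Directly stated before the ash layer: the chalk bed and the shale bed.
The gravel bed reaches the ash layer via the gravel bed → the shale bed → the ash layer.
The mudstone reaches the ash layer via the mudstone → the shale bed → the ash layer.
The siltstone reaches the ash layer via the siltstone → the chalk bed → the ash layer.
That's the chalk bed, the gravel bed, the mudstone, the shale bed, and the siltstone — 5 in all.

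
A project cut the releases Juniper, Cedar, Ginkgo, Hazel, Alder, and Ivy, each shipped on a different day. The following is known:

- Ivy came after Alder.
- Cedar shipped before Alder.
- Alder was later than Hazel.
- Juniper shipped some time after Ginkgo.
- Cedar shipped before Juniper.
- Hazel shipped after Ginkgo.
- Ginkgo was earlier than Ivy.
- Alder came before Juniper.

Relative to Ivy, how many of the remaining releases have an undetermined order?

1

Forced before Ivy: Alder, Cedar, Ginkgo, and Hazel.
That leaves Juniper with no forced order relative to Ivy — 1.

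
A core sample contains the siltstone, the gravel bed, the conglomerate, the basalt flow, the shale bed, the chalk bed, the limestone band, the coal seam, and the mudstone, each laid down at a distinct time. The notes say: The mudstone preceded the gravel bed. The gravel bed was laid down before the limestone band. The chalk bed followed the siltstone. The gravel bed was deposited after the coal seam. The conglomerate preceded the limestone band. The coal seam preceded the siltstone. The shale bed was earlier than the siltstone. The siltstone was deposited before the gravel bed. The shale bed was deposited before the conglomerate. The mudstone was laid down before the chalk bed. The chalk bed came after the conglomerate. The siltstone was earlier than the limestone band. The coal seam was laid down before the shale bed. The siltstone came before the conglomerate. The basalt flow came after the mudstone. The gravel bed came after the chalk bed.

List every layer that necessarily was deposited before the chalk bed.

the coal seam, the conglomerate, the mudstone, the shale bed, the siltstone

Directly stated before the chalk bed: the conglomerate, the mudstone, and the siltstone.
The coal seam reaches the chalk bed via the coal seam → the siltstone → the chalk bed.
The shale bed reaches the chalk bed via the shale bed → the conglomerate → the chalk bed.
No chain forces the basalt flow (or any of the others) ahead of the chalk bed.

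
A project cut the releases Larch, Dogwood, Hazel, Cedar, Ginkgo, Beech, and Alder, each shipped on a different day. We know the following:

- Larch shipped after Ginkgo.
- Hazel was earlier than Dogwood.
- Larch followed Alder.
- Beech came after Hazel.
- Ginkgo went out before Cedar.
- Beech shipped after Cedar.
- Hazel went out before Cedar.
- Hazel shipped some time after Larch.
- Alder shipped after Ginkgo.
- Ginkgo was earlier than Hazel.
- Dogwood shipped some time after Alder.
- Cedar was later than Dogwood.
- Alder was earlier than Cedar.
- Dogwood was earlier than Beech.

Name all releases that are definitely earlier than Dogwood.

Alder, Ginkgo, Hazel, Larch

Directly stated before Dogwood: Alder and Hazel.
Ginkgo reaches Dogwood via Ginkgo → Hazel → Dogwood.
Larch reaches Dogwood via Larch → Hazel → Dogwood.
No chain forces Cedar (or any of the others) ahead of Dogwood.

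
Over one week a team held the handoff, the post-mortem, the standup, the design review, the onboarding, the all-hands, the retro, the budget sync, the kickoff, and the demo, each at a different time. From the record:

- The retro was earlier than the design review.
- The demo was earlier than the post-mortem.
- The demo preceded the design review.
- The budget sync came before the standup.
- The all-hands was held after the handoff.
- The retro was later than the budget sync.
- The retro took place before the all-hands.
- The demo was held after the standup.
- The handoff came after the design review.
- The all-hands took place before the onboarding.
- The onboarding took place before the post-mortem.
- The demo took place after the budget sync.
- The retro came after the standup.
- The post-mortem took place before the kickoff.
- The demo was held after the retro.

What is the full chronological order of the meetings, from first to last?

the budget sync, the standup, the retro, the demo, the design review, the handoff, the all-hands, the onboarding, the post-mortem, the kickoff

The constraints fix every adjacent pair, so only one ordering works:
the budget sync → the standup → the retro → the demo → the design review → the handoff → the all-hands → the onboarding → the post-mortem → the kickoff.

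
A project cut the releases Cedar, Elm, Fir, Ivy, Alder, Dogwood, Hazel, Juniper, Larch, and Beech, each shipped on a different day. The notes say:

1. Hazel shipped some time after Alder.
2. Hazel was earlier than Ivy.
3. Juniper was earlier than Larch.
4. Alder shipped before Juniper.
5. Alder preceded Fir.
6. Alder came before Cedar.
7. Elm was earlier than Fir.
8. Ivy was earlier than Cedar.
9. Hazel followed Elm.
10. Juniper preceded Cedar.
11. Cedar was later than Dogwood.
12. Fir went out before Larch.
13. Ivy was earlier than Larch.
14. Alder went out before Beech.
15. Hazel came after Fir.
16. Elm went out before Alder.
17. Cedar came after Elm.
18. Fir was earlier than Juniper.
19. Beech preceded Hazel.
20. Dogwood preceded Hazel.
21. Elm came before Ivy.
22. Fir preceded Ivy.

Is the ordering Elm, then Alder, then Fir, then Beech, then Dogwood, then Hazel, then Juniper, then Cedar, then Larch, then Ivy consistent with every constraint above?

no

The constraints require Ivy before Larch, but in the proposed sequence Larch appears ahead of Ivy. That one violation is enough.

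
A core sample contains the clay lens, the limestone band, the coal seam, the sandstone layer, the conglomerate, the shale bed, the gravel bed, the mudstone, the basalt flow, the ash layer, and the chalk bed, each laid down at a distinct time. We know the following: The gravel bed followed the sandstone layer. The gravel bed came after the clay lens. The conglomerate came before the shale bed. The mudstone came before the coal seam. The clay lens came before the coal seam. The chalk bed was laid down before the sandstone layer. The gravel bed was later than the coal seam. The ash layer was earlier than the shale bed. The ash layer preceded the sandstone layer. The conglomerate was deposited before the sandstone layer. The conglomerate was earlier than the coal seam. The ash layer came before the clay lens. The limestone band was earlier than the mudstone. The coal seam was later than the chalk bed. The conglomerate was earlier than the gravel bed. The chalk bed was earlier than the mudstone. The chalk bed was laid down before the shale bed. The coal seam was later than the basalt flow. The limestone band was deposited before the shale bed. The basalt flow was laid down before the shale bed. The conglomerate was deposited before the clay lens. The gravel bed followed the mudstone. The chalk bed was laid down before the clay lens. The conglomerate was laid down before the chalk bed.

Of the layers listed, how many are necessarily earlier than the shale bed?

Directly stated before the shale bed: the ash layer, the basalt flow, the chalk bed, the conglomerate, and the limestone band.
No chain forces the clay lens (or any of the others) ahead of the shale bed.
That's the ash layer, the basalt flow, the chalk bed, the conglomerate, and the limestone band — 5 in all.

5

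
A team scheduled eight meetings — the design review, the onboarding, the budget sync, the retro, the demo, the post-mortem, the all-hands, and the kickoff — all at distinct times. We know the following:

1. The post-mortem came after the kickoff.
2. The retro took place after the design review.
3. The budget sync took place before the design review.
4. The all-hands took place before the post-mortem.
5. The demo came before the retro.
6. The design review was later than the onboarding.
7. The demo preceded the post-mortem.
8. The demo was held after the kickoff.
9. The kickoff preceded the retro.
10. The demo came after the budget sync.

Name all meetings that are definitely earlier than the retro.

the budget sync, the demo, the design review, the kickoff, the onboarding

Directly stated before the retro: the demo, the design review, and the kickoff.
The budget sync reaches the retro via the budget sync → the demo → the retro.
The onboarding reaches the retro via the onboarding → the design review → the retro.
No chain forces the post-mortem (or any of the others) ahead of the retro.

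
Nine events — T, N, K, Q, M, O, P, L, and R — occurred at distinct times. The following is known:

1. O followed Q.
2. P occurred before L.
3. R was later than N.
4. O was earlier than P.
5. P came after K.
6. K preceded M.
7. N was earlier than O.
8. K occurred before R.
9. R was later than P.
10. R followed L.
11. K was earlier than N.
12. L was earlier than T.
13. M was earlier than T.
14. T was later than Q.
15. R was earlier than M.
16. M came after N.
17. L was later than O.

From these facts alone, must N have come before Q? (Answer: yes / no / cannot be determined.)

cannot be determined

No chain of stated constraints runs from N to Q, and none runs from Q to N either.
So the relative order of N and Q is not fixed by the given facts.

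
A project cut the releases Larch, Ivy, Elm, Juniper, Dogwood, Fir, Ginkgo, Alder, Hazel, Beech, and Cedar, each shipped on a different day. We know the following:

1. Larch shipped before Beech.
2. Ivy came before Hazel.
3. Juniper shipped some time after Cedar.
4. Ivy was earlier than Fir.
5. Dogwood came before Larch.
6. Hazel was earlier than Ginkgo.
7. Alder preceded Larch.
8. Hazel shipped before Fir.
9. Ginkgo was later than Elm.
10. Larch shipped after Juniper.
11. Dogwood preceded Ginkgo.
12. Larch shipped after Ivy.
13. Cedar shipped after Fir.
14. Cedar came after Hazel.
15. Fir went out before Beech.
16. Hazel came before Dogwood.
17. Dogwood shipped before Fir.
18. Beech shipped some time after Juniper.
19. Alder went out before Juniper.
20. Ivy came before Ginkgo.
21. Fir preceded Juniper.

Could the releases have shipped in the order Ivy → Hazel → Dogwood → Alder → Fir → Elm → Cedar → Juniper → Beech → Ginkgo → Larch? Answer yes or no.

The constraints require Larch before Beech, but in the proposed sequence Beech appears ahead of Larch. That one violation is enough.

no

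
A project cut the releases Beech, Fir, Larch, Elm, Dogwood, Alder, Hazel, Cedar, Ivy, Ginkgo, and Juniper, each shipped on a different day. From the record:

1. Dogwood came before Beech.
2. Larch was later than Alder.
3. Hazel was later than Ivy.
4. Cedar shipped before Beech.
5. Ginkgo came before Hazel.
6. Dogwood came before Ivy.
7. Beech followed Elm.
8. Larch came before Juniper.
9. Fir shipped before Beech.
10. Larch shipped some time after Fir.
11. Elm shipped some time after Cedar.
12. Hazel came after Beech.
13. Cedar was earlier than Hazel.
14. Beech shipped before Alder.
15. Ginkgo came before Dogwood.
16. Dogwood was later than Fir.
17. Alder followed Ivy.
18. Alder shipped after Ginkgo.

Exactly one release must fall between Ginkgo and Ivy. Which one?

Dogwood

Tracing the constraints gives Ginkgo → Dogwood → Ivy, so Dogwood sits after Ginkgo and before Ivy.
No other release is forced both after Ginkgo and before Ivy.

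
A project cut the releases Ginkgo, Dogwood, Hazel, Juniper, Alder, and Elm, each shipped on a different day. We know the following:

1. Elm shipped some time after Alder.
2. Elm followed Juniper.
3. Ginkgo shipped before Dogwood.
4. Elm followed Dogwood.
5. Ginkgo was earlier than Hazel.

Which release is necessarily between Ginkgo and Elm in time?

Tracing the constraints gives Ginkgo → Dogwood → Elm, so Dogwood sits after Ginkgo and before Elm.
No other release is forced both after Ginkgo and before Elm.

Dogwood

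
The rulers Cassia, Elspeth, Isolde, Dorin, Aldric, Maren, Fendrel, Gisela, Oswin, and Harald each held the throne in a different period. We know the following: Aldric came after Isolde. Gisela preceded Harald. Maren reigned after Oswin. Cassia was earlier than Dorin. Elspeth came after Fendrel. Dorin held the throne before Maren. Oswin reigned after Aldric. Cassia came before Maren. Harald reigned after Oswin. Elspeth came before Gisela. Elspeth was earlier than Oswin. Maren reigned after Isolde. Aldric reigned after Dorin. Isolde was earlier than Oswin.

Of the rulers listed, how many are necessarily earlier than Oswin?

6

Directly stated before Oswin: Aldric, Elspeth, and Isolde.
Cassia reaches Oswin via Cassia → Dorin → Aldric → Oswin.
Dorin reaches Oswin via Dorin → Aldric → Oswin.
Fendrel reaches Oswin via Fendrel → Elspeth → Oswin.
No chain forces Harald (or any of the others) ahead of Oswin.
That's Aldric, Cassia, Dorin, Elspeth, Fendrel, and Isolde — 6 in all.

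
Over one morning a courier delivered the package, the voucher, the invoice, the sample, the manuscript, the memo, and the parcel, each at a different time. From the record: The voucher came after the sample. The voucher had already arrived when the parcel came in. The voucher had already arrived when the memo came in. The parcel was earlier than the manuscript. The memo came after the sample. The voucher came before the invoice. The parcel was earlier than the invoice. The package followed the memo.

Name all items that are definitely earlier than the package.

the memo, the sample, the voucher

Directly stated before the package: the memo.
The sample reaches the package via the sample → the memo → the package.
The voucher reaches the package via the voucher → the memo → the package.
No chain forces the manuscript (or any of the others) ahead of the package.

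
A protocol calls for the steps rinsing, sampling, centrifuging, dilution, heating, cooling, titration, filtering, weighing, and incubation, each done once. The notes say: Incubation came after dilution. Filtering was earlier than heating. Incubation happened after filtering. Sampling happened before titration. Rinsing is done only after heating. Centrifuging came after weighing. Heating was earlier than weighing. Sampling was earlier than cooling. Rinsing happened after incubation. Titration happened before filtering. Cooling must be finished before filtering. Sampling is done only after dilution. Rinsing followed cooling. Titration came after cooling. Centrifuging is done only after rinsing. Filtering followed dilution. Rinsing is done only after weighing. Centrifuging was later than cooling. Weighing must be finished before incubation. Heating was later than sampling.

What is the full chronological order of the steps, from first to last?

The constraints fix every adjacent pair, so only one ordering works:
dilution → sampling → cooling → titration → filtering → heating → weighing → incubation → rinsing → centrifuging.

dilution, sampling, cooling, titration, filtering, heating, weighing, incubation, rinsing, centrifuging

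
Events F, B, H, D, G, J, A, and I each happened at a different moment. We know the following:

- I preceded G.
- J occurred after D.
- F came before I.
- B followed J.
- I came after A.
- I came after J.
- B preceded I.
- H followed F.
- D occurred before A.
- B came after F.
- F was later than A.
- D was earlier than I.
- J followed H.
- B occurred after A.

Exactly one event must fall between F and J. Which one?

H

Tracing the constraints gives F → H → J, so H sits after F and before J.
No other event is forced both after F and before J.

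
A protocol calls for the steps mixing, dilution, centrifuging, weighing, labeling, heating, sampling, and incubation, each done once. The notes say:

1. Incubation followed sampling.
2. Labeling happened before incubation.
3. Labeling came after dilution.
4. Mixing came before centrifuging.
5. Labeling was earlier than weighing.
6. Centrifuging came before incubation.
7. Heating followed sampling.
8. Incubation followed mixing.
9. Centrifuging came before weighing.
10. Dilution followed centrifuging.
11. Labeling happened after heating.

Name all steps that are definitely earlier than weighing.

Directly stated before weighing: centrifuging and labeling.
Dilution reaches weighing via dilution → labeling → weighing.
Heating reaches weighing via heating → labeling → weighing.
Mixing reaches weighing via mixing → centrifuging → weighing.
Likewise sampling reaches weighing by chaining the stated constraints.

centrifuging, dilution, heating, labeling, mixing, sampling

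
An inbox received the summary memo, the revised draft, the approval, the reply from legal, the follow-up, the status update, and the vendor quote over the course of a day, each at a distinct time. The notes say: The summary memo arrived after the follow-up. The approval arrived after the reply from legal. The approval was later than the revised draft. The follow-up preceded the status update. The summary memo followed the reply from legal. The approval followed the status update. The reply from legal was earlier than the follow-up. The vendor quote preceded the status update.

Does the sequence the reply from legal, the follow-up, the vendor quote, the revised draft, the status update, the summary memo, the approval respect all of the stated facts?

yes

Check each stated constraint against the proposed order — e.g. the reply from legal is ahead of the summary memo; the reply from legal is ahead of the approval. Every pair is in the required order; nothing is violated.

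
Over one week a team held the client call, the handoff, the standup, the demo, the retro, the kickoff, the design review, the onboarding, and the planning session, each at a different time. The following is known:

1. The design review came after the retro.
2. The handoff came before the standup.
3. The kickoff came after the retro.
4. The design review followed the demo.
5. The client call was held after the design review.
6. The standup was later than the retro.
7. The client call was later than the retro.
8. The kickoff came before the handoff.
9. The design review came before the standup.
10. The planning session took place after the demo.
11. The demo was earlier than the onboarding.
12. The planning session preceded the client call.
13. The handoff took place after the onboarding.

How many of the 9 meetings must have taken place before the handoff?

4

Directly stated before the handoff: the kickoff and the onboarding.
The demo reaches the handoff via the demo → the onboarding → the handoff.
The retro reaches the handoff via the retro → the kickoff → the handoff.
That's the demo, the kickoff, the onboarding, and the retro — 4 in all.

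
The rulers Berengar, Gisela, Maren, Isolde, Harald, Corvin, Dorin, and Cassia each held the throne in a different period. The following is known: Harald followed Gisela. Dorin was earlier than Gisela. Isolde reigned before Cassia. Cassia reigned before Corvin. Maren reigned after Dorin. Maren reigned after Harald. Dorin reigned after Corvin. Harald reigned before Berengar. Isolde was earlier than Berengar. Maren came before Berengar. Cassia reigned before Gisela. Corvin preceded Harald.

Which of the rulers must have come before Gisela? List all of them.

Cassia, Corvin, Dorin, Isolde

Directly stated before Gisela: Cassia and Dorin.
Corvin reaches Gisela via Corvin → Dorin → Gisela.
Isolde reaches Gisela via Isolde → Cassia → Gisela.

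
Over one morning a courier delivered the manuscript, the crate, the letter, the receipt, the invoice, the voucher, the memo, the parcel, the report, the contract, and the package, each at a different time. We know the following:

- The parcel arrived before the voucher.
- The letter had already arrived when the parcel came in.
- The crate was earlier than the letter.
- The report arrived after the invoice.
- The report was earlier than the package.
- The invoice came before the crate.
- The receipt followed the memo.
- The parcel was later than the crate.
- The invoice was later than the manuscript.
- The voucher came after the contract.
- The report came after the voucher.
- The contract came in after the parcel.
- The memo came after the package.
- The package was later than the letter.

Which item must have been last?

the receipt

Every other item has a chain of constraints placing it before the receipt, so the receipt is last.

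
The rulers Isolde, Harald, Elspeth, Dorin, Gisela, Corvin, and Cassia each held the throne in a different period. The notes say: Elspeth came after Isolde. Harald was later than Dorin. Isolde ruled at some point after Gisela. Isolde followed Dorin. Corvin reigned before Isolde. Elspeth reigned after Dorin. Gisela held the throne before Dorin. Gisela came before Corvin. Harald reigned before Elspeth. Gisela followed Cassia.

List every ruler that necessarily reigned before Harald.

Cassia, Dorin, Gisela

Directly stated before Harald: Dorin.
Cassia reaches Harald via Cassia → Gisela → Dorin → Harald.
Gisela reaches Harald via Gisela → Dorin → Harald.
No chain forces Corvin (or any of the others) ahead of Harald.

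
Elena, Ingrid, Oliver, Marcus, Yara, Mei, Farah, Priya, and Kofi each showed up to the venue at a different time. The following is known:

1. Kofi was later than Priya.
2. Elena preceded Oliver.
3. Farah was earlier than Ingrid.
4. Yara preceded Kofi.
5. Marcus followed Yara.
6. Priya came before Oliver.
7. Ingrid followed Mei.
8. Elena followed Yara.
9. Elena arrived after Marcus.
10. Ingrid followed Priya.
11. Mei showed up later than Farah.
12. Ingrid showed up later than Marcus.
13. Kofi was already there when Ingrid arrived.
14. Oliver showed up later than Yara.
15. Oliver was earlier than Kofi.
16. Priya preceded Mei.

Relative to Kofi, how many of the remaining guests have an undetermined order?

Forced before Kofi: Elena, Marcus, Oliver, Priya, and Yara; forced after Kofi: Ingrid.
That leaves Farah and Mei with no forced order relative to Kofi — 2.

2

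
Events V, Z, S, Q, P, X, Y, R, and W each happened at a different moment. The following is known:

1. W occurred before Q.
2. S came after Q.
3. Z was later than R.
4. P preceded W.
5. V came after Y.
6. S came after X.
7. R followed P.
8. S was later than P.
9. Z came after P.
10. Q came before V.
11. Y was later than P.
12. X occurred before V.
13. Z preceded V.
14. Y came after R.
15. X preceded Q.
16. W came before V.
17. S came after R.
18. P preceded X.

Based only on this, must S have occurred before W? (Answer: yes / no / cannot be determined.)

Tracing the constraints gives W → Q → S, so W must come before S.
That means S cannot be before W.

no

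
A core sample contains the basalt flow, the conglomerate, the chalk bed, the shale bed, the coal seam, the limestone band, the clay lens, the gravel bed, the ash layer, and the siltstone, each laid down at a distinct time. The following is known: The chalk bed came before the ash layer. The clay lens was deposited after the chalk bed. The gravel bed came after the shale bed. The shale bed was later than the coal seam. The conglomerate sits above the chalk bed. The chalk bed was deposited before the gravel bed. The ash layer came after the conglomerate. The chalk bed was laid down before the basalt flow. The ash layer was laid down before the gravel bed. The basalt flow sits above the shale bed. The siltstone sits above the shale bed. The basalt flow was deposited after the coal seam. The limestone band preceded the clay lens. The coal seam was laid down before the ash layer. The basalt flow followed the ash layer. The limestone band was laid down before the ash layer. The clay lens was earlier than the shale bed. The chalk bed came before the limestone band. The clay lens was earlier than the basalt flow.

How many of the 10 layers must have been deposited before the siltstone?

5

Directly stated before the siltstone: the shale bed.
The chalk bed reaches the siltstone via the chalk bed → the clay lens → the shale bed → the siltstone.
The clay lens reaches the siltstone via the clay lens → the shale bed → the siltstone.
The coal seam reaches the siltstone via the coal seam → the shale bed → the siltstone.
Likewise the limestone band reaches the siltstone by chaining the stated constraints.
That's the chalk bed, the clay lens, the coal seam, the limestone band, and the shale bed — 5 in all.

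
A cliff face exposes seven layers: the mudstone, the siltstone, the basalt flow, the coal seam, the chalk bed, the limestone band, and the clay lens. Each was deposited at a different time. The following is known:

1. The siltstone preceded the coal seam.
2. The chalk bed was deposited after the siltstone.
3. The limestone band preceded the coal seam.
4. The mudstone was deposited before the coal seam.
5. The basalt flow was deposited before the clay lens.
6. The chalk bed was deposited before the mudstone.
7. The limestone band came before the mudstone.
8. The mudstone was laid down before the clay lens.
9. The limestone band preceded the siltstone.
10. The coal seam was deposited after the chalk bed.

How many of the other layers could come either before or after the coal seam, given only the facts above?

Forced before the coal seam: the chalk bed, the limestone band, the mudstone, and the siltstone.
That leaves the basalt flow and the clay lens with no forced order relative to the coal seam — 2.

2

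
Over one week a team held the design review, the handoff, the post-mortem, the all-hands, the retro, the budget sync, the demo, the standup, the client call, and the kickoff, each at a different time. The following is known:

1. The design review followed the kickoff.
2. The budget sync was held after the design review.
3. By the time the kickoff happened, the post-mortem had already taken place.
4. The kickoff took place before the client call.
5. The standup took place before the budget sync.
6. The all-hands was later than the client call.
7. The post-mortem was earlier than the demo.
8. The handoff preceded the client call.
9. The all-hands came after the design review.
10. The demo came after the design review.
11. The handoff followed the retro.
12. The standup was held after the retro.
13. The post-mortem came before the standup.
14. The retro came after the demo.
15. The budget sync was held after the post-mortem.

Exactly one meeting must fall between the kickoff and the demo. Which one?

Tracing the constraints gives the kickoff → the design review → the demo, so the design review sits after the kickoff and before the demo.
No other meeting is forced both after the kickoff and before the demo.

the design review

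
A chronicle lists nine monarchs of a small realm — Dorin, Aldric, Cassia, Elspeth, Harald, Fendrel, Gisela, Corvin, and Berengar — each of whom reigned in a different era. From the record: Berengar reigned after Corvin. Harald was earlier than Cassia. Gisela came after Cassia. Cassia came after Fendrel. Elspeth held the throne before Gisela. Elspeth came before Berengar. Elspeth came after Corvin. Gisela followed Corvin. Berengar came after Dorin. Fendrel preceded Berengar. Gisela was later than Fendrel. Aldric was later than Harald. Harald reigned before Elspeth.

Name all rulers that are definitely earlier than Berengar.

Directly stated before Berengar: Corvin, Dorin, Elspeth, and Fendrel.
Harald reaches Berengar via Harald → Elspeth → Berengar.
No chain forces Cassia (or any of the others) ahead of Berengar.

Corvin, Dorin, Elspeth, Fendrel, Harald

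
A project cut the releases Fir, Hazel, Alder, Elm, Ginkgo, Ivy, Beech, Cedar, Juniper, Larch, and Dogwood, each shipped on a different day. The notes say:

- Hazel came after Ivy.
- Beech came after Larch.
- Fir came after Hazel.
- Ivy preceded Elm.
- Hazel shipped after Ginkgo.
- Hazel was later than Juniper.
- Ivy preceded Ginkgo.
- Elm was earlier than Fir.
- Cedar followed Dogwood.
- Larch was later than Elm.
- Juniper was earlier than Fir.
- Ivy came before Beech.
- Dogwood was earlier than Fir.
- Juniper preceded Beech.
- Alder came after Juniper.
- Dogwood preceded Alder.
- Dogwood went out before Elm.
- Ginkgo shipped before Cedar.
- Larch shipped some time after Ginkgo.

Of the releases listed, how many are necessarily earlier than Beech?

Directly stated before Beech: Ivy, Juniper, and Larch.
Dogwood reaches Beech via Dogwood → Elm → Larch → Beech.
Elm reaches Beech via Elm → Larch → Beech.
Ginkgo reaches Beech via Ginkgo → Larch → Beech.
No chain forces Cedar (or any of the others) ahead of Beech.
That's Dogwood, Elm, Ginkgo, Ivy, Juniper, and Larch — 6 in all.

6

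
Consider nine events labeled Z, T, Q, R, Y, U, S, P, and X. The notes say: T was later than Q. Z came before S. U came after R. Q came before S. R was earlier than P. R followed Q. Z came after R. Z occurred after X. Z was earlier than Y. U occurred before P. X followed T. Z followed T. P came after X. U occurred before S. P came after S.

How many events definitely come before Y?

Directly stated before Y: Z.
Q reaches Y via Q → R → Z → Y.
R reaches Y via R → Z → Y.
T reaches Y via T → Z → Y.
Likewise X reaches Y by chaining the stated constraints.
No chain forces S (or any of the others) ahead of Y.
That's Q, R, T, X, and Z — 5 in all.

5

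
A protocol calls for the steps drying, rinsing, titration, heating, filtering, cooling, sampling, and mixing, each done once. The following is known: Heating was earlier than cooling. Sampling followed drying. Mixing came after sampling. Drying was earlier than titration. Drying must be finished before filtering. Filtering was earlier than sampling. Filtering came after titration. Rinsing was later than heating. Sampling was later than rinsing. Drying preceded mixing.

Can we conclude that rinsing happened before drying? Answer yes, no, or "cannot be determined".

cannot be determined

No chain of stated constraints runs from rinsing to drying, and none runs from drying to rinsing either.
So the relative order of rinsing and drying is not fixed by the given facts.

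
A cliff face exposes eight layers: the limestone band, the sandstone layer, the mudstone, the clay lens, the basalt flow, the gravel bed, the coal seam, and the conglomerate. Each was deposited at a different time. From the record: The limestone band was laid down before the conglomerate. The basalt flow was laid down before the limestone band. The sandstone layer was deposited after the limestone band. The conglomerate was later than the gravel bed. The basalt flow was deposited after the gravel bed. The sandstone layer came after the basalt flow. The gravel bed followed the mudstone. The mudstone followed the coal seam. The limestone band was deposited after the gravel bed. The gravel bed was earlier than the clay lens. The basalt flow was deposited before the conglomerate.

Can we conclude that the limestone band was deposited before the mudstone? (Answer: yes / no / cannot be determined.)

Tracing the constraints gives the mudstone → the gravel bed → the limestone band, so the mudstone must come before the limestone band.
That means the limestone band cannot be before the mudstone.

no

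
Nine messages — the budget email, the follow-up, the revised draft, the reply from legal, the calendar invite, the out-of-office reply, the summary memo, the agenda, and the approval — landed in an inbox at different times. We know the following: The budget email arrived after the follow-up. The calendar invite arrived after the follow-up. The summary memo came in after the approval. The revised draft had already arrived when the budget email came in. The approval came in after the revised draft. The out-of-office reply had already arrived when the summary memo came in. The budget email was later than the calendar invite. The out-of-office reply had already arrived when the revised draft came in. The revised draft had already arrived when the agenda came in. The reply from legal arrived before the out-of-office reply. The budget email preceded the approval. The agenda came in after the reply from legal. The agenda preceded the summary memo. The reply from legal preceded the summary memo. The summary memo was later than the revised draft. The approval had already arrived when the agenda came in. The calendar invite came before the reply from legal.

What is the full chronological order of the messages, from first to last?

the follow-up, the calendar invite, the reply from legal, the out-of-office reply, the revised draft, the budget email, the approval, the agenda, the summary memo

The constraints fix every adjacent pair, so only one ordering works:
the follow-up → the calendar invite → the reply from legal → the out-of-office reply → the revised draft → the budget email → the approval → the agenda → the summary memo.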